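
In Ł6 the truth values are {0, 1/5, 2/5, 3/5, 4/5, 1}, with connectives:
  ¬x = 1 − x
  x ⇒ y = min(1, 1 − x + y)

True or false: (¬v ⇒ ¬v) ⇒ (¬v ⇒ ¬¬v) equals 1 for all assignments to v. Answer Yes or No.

No

Counterexample: take v = 0.
¬v = ¬0 = 1
¬v = ¬0 = 1
¬v ⇒ ¬v = 1 ⇒ 1 = 1
¬v = ¬0 = 1
¬v = ¬0 = 1
¬¬v = ¬1 = 0
¬v ⇒ ¬¬v = 1 ⇒ 0 = 0
(¬v ⇒ ¬v) ⇒ (¬v ⇒ ¬¬v) = 1 ⇒ 0 = 0
This gives 0 ≠ 1.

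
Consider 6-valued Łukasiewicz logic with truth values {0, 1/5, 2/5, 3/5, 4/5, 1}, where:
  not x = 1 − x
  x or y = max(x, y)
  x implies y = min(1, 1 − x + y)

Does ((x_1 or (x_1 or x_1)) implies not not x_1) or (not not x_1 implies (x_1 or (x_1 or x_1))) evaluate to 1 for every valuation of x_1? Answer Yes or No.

x_1 = 0 ↦ 1
x_1 = 1/5 ↦ 1
x_1 = 2/5 ↦ 1
x_1 = 3/5 ↦ 1
x_1 = 4/5 ↦ 1
x_1 = 1 ↦ 1
Every assignment gives a value ≥ 1.

Yes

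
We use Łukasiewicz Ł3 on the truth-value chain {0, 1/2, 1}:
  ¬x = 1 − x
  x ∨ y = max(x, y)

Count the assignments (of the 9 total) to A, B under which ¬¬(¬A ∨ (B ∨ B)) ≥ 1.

5

A = 0, B = 0 ↦ 1  ≥
A = 0, B = 1/2 ↦ 1  ≥
A = 0, B = 1 ↦ 1  ≥
A = 1/2, B = 0 ↦ 1/2  <
A = 1/2, B = 1/2 ↦ 1/2  <
A = 1/2, B = 1 ↦ 1  ≥
A = 1, B = 0 ↦ 0  <
A = 1, B = 1/2 ↦ 1/2  <
A = 1, B = 1 ↦ 1  ≥
So 5 of the 9 assignments meet the threshold.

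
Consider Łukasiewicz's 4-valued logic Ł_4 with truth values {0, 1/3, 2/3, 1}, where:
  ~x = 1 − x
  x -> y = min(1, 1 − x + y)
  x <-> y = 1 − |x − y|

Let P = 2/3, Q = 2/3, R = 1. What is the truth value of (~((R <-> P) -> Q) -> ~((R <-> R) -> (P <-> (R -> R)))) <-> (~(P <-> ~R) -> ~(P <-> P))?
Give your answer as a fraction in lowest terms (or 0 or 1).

1/3

R <-> P = 1 <-> 2/3 = 2/3
(R <-> P) -> Q = 2/3 -> 2/3 = 1
~((R <-> P) -> Q) = ~1 = 0
R <-> R = 1 <-> 1 = 1
R -> R = 1 -> 1 = 1
P <-> (R -> R) = 2/3 <-> 1 = 2/3
(R <-> R) -> (P <-> (R -> R)) = 1 -> 2/3 = 2/3
~((R <-> R) -> (P <-> (R -> R))) = ~2/3 = 1/3
~((R <-> P) -> Q) -> ~((R <-> R) -> (P <-> (R -> R))) = 0 -> 1/3 = 1
~R = ~1 = 0
P <-> ~R = 2/3 <-> 0 = 1/3
~(P <-> ~R) = ~1/3 = 2/3
P <-> P = 2/3 <-> 2/3 = 1
~(P <-> P) = ~1 = 0
~(P <-> ~R) -> ~(P <-> P) = 2/3 -> 0 = 1/3
(~((R <-> P) -> Q) -> ~((R <-> R) -> (P <-> (R -> R)))) <-> (~(P <-> ~R) -> ~(P <-> P)) = 1 <-> 1/3 = 1/3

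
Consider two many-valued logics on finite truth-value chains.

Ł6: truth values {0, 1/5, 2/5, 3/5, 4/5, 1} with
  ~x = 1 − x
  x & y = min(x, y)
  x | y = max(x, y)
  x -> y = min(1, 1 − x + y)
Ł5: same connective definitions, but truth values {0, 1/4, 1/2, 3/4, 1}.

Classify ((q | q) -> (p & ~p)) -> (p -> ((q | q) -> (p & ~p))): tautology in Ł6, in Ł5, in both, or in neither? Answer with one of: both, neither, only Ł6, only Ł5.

both

In Ł6: every assignment gives 1 — tautology.
In Ł5: every assignment gives 1 — tautology.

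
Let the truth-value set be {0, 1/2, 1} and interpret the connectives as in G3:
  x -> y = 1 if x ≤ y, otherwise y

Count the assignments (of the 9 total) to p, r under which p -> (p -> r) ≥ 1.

p = 0, r = 0 ↦ 1  ≥
p = 0, r = 1/2 ↦ 1  ≥
p = 0, r = 1 ↦ 1  ≥
p = 1/2, r = 0 ↦ 0  <
p = 1/2, r = 1/2 ↦ 1  ≥
p = 1/2, r = 1 ↦ 1  ≥
p = 1, r = 0 ↦ 0  <
p = 1, r = 1/2 ↦ 1/2  <
p = 1, r = 1 ↦ 1  ≥
So 6 of the 9 assignments meet the threshold.

6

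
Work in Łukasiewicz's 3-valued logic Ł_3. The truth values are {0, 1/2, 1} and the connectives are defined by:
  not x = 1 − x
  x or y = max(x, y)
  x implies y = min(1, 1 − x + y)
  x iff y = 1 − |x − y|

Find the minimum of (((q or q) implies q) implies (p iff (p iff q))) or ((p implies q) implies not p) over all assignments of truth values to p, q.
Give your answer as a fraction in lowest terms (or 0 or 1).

1/2

Take p = 1/2, q = 1/2:
q or q = 1/2 or 1/2 = 1/2
(q or q) implies q = 1/2 implies 1/2 = 1
p iff q = 1/2 iff 1/2 = 1
p iff (p iff q) = 1/2 iff 1 = 1/2
((q or q) implies q) implies (p iff (p iff q)) = 1 implies 1/2 = 1/2
p implies q = 1/2 implies 1/2 = 1
not p = not 1/2 = 1/2
(p implies q) implies not p = 1 implies 1/2 = 1/2
(((q or q) implies q) implies (p iff (p iff q))) or ((p implies q) implies not p) = 1/2 or 1/2 = 1/2
No assignment yields a value below 1/2, so this is the minimum.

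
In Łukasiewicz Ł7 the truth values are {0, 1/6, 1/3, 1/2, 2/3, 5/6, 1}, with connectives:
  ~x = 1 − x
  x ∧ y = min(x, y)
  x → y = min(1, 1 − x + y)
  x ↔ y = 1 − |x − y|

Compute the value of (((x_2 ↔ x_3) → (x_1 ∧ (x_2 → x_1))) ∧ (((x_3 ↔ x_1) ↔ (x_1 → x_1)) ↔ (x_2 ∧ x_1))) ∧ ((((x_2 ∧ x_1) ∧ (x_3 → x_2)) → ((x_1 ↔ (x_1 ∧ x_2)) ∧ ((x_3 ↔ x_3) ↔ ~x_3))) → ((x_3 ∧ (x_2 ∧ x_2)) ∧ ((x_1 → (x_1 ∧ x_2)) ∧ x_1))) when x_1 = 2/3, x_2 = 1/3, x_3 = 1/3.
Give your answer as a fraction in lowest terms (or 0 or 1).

x_2 ↔ x_3 = 1/3 ↔ 1/3 = 1
x_2 → x_1 = 1/3 → 2/3 = 1
x_1 ∧ (x_2 → x_1) = 2/3 ∧ 1 = 2/3
(x_2 ↔ x_3) → (x_1 ∧ (x_2 → x_1)) = 1 → 2/3 = 2/3
x_3 ↔ x_1 = 1/3 ↔ 2/3 = 2/3
x_1 → x_1 = 2/3 → 2/3 = 1
(x_3 ↔ x_1) ↔ (x_1 → x_1) = 2/3 ↔ 1 = 2/3
x_2 ∧ x_1 = 1/3 ∧ 2/3 = 1/3
((x_3 ↔ x_1) ↔ (x_1 → x_1)) ↔ (x_2 ∧ x_1) = 2/3 ↔ 1/3 = 2/3
((x_2 ↔ x_3) → (x_1 ∧ (x_2 → x_1))) ∧ (((x_3 ↔ x_1) ↔ (x_1 → x_1)) ↔ (x_2 ∧ x_1)) = 2/3 ∧ 2/3 = 2/3
x_2 ∧ x_1 = 1/3 ∧ 2/3 = 1/3
x_3 → x_2 = 1/3 → 1/3 = 1
(x_2 ∧ x_1) ∧ (x_3 → x_2) = 1/3 ∧ 1 = 1/3
x_1 ∧ x_2 = 2/3 ∧ 1/3 = 1/3
x_1 ↔ (x_1 ∧ x_2) = 2/3 ↔ 1/3 = 2/3
x_3 ↔ x_3 = 1/3 ↔ 1/3 = 1
~x_3 = ~1/3 = 2/3
(x_3 ↔ x_3) ↔ ~x_3 = 1 ↔ 2/3 = 2/3
(x_1 ↔ (x_1 ∧ x_2)) ∧ ((x_3 ↔ x_3) ↔ ~x_3) = 2/3 ∧ 2/3 = 2/3
((x_2 ∧ x_1) ∧ (x_3 → x_2)) → ((x_1 ↔ (x_1 ∧ x_2)) ∧ ((x_3 ↔ x_3) ↔ ~x_3)) = 1/3 → 2/3 = 1
x_2 ∧ x_2 = 1/3 ∧ 1/3 = 1/3
x_3 ∧ (x_2 ∧ x_2) = 1/3 ∧ 1/3 = 1/3
x_1 ∧ x_2 = 2/3 ∧ 1/3 = 1/3
x_1 → (x_1 ∧ x_2) = 2/3 → 1/3 = 2/3
(x_1 → (x_1 ∧ x_2)) ∧ x_1 = 2/3 ∧ 2/3 = 2/3
(x_3 ∧ (x_2 ∧ x_2)) ∧ ((x_1 → (x_1 ∧ x_2)) ∧ x_1) = 1/3 ∧ 2/3 = 1/3
(((x_2 ∧ x_1) ∧ (x_3 → x_2)) → ((x_1 ↔ (x_1 ∧ x_2)) ∧ ((x_3 ↔ x_3) ↔ ~x_3))) → ((x_3 ∧ (x_2 ∧ x_2)) ∧ ((x_1 → (x_1 ∧ x_2)) ∧ x_1)) = 1 → 1/3 = 1/3
(((x_2 ↔ x_3) → (x_1 ∧ (x_2 → x_1))) ∧ (((x_3 ↔ x_1) ↔ (x_1 → x_1)) ↔ (x_2 ∧ x_1))) ∧ ((((x_2 ∧ x_1) ∧ (x_3 → x_2)) → ((x_1 ↔ (x_1 ∧ x_2)) ∧ ((x_3 ↔ x_3) ↔ ~x_3))) → ((x_3 ∧ (x_2 ∧ x_2)) ∧ ((x_1 → (x_1 ∧ x_2)) ∧ x_1))) = 2/3 ∧ 1/3 = 1/3

1/3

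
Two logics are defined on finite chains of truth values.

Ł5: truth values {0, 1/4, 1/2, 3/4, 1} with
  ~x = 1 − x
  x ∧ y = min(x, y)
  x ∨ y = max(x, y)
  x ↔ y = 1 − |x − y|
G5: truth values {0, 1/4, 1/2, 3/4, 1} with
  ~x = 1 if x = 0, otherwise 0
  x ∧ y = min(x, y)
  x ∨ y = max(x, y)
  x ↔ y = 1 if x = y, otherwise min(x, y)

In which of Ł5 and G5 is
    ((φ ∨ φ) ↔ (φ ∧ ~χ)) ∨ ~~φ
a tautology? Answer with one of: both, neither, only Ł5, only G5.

only G5

In Ł5: at φ = 1/4, χ = 1 the value is 3/4 — not a tautology.
In G5: every assignment gives 1 — tautology.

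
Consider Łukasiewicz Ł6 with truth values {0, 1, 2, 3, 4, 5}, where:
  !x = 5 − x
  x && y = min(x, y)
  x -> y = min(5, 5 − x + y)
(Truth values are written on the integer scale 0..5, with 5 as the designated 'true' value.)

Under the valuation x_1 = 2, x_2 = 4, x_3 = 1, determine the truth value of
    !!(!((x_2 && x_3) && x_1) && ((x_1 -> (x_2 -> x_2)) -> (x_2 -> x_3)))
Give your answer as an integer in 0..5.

2

x_2 && x_3 = 4 && 1 = 1
(x_2 && x_3) && x_1 = 1 && 2 = 1
!((x_2 && x_3) && x_1) = !1 = 4
x_2 -> x_2 = 4 -> 4 = 5
x_1 -> (x_2 -> x_2) = 2 -> 5 = 5
x_2 -> x_3 = 4 -> 1 = 2
(x_1 -> (x_2 -> x_2)) -> (x_2 -> x_3) = 5 -> 2 = 2
!((x_2 && x_3) && x_1) && ((x_1 -> (x_2 -> x_2)) -> (x_2 -> x_3)) = 4 && 2 = 2
!(!((x_2 && x_3) && x_1) && ((x_1 -> (x_2 -> x_2)) -> (x_2 -> x_3))) = !2 = 3
!!(!((x_2 && x_3) && x_1) && ((x_1 -> (x_2 -> x_2)) -> (x_2 -> x_3))) = !3 = 2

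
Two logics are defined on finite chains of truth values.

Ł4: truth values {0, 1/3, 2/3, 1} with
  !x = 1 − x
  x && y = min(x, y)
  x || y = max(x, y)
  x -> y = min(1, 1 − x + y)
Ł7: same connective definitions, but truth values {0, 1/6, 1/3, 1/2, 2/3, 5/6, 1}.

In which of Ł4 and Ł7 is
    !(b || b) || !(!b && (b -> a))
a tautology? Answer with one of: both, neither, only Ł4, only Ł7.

neither

In Ł4: at a = 0, b = 1/3 the value is 2/3 — not a tautology.
In Ł7: at a = 0, b = 1/6 the value is 5/6 — not a tautology.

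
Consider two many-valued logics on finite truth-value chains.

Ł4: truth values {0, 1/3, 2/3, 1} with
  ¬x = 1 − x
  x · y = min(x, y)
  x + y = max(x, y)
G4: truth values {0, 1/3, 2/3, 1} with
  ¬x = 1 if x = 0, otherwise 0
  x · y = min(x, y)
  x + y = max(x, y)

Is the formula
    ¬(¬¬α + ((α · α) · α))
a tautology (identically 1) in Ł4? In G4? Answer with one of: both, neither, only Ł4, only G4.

neither

In Ł4: at α = 1/3 the value is 2/3 — not a tautology.
In G4: at α = 1/3 the value is 0 — not a tautology.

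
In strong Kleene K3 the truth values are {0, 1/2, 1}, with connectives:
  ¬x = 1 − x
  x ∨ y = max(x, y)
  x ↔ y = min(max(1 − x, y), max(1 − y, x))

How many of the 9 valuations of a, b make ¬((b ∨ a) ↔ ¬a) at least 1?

4

a = 0, b = 0 ↦ 1  ≥
a = 0, b = 1/2 ↦ 1/2  <
a = 0, b = 1 ↦ 0  <
a = 1/2, b = 0 ↦ 1/2  <
a = 1/2, b = 1/2 ↦ 1/2  <
a = 1/2, b = 1 ↦ 1/2  <
a = 1, b = 0 ↦ 1  ≥
a = 1, b = 1/2 ↦ 1  ≥
a = 1, b = 1 ↦ 1  ≥
So 4 of the 9 assignments meet the threshold.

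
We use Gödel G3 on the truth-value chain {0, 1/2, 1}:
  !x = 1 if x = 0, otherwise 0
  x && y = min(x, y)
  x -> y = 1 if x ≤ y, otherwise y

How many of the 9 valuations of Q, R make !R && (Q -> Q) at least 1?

3

Q = 0, R = 0 ↦ 1  ≥
Q = 0, R = 1/2 ↦ 0  <
Q = 0, R = 1 ↦ 0  <
Q = 1/2, R = 0 ↦ 1  ≥
Q = 1/2, R = 1/2 ↦ 0  <
Q = 1/2, R = 1 ↦ 0  <
Q = 1, R = 0 ↦ 1  ≥
Q = 1, R = 1/2 ↦ 0  <
Q = 1, R = 1 ↦ 0  <
So 3 of the 9 assignments meet the threshold.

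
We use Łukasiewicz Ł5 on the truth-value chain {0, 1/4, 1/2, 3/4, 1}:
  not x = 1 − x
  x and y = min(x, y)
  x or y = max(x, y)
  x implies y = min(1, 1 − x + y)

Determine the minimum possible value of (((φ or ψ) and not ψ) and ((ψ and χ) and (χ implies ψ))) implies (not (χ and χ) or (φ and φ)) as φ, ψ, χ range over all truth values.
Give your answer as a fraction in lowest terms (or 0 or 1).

Take φ = 0, ψ = 1/2, χ = 1:
φ or ψ = 0 or 1/2 = 1/2
not ψ = not 1/2 = 1/2
(φ or ψ) and not ψ = 1/2 and 1/2 = 1/2
ψ and χ = 1/2 and 1 = 1/2
χ implies ψ = 1 implies 1/2 = 1/2
(ψ and χ) and (χ implies ψ) = 1/2 and 1/2 = 1/2
((φ or ψ) and not ψ) and ((ψ and χ) and (χ implies ψ)) = 1/2 and 1/2 = 1/2
χ and χ = 1 and 1 = 1
not (χ and χ) = not 1 = 0
φ and φ = 0 and 0 = 0
not (χ and χ) or (φ and φ) = 0 or 0 = 0
(((φ or ψ) and not ψ) and ((ψ and χ) and (χ implies ψ))) implies (not (χ and χ) or (φ and φ)) = 1/2 implies 0 = 1/2
No assignment yields a value below 1/2, so this is the minimum.

1/2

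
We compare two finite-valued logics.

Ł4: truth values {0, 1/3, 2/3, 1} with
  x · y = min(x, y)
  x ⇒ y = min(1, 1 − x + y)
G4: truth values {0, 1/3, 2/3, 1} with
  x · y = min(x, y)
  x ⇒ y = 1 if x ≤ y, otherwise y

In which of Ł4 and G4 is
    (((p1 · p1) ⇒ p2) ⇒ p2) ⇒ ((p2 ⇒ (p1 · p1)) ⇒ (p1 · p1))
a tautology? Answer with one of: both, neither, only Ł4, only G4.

only Ł4

In Ł4: every assignment gives 1 — tautology.
In G4: at p1 = 1/3, p2 = 0 the value is 1/3 — not a tautology.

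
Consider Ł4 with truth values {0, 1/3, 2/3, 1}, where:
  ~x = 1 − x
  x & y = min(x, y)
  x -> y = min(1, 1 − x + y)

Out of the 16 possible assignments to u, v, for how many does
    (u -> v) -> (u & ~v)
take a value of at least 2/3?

u = 0, v = 0 ↦ 0  <
u = 0, v = 1/3 ↦ 0  <
u = 0, v = 2/3 ↦ 0  <
u = 0, v = 1 ↦ 0  <
u = 1/3, v = 0 ↦ 2/3  ≥
u = 1/3, v = 1/3 ↦ 1/3  <
u = 1/3, v = 2/3 ↦ 1/3  <
u = 1/3, v = 1 ↦ 0  <
u = 2/3, v = 0 ↦ 1  ≥
u = 2/3, v = 1/3 ↦ 1  ≥
u = 2/3, v = 2/3 ↦ 1/3  <
u = 2/3, v = 1 ↦ 0  <
u = 1, v = 0 ↦ 1  ≥
u = 1, v = 1/3 ↦ 1  ≥
u = 1, v = 2/3 ↦ 2/3  ≥
u = 1, v = 1 ↦ 0  <
So 6 of the 16 assignments meet the threshold.

6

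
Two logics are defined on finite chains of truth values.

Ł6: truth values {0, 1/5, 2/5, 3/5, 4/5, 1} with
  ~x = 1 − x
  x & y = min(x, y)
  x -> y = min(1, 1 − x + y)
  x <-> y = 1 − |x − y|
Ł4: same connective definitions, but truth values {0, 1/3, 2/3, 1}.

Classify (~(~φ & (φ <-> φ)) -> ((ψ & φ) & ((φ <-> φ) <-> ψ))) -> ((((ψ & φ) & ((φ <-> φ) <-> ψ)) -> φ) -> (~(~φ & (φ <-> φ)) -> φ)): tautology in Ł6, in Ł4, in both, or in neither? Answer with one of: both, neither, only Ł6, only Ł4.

both

In Ł6: every assignment gives 1 — tautology.
In Ł4: every assignment gives 1 — tautology.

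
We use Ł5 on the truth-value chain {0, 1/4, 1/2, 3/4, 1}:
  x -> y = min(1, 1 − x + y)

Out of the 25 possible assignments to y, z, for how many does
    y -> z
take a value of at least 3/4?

value 1: 15 assignments (counts)
value 3/4: 4 assignments (counts)
value 1/2: 3 assignments
value 1/4: 2 assignments
value 0: 1 assignment
So 19 of the 25 assignments meet the threshold.

19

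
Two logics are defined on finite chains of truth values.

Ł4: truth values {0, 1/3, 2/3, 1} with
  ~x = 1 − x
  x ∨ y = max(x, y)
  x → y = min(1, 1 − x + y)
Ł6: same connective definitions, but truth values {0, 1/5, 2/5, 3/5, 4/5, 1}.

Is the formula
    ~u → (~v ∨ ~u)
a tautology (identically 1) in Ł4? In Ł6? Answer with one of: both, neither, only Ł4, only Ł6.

In Ł4: every assignment gives 1 — tautology.
In Ł6: every assignment gives 1 — tautology.

both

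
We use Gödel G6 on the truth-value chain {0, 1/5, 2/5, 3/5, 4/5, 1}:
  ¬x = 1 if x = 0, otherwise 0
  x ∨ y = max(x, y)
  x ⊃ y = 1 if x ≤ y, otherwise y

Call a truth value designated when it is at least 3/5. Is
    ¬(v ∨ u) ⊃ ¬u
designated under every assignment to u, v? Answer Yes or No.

Yes

At u = 2/5, v = 1/5, for instance:
v ∨ u = 1/5 ∨ 2/5 = 2/5
¬(v ∨ u) = ¬2/5 = 0
¬u = ¬2/5 = 0
¬(v ∨ u) ⊃ ¬u = 0 ⊃ 0 = 1
and checking the remaining 35 assignments likewise gives ≥ 3/5 in every case.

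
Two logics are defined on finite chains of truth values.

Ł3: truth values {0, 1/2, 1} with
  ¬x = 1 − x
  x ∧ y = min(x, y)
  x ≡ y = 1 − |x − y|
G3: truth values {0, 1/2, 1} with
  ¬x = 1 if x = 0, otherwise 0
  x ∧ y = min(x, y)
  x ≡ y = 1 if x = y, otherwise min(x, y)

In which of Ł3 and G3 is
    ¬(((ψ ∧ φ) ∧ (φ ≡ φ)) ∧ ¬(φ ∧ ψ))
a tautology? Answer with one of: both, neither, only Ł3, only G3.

only G3

In Ł3: at φ = 1/2, ψ = 1/2 the value is 1/2 — not a tautology.
In G3: every assignment gives 1 — tautology.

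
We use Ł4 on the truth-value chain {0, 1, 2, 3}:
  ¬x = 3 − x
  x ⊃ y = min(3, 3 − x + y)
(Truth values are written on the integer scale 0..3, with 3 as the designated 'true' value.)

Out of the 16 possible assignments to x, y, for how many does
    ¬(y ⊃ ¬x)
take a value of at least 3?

1

x = 0, y = 0 ↦ 0  <
x = 0, y = 1 ↦ 0  <
x = 0, y = 2 ↦ 0  <
x = 0, y = 3 ↦ 0  <
x = 1, y = 0 ↦ 0  <
x = 1, y = 1 ↦ 0  <
x = 1, y = 2 ↦ 0  <
x = 1, y = 3 ↦ 1  <
x = 2, y = 0 ↦ 0  <
x = 2, y = 1 ↦ 0  <
x = 2, y = 2 ↦ 1  <
x = 2, y = 3 ↦ 2  <
x = 3, y = 0 ↦ 0  <
x = 3, y = 1 ↦ 1  <
x = 3, y = 2 ↦ 2  <
x = 3, y = 3 ↦ 3  ≥
So 1 of the 16 assignments meets the threshold.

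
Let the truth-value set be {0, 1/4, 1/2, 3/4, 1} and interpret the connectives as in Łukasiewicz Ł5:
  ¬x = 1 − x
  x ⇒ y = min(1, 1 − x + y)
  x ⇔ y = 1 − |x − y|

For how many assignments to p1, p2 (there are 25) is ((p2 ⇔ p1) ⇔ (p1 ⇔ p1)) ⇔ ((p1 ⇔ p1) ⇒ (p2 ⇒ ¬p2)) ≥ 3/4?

14

value 1: 5 assignments (counts)
value 3/4: 9 assignments (counts)
value 1/2: 6 assignments
value 1/4: 3 assignments
value 0: 2 assignments
So 14 of the 25 assignments meet the threshold.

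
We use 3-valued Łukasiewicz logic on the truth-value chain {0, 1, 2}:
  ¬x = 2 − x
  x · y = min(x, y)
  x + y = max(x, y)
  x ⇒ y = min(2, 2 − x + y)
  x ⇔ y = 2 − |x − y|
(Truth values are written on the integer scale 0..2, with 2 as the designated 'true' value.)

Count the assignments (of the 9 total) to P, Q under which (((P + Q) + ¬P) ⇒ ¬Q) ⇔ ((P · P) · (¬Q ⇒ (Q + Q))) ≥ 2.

1

P = 0, Q = 0 ↦ 0  <
P = 0, Q = 1 ↦ 1  <
P = 0, Q = 2 ↦ 2  ≥
P = 1, Q = 0 ↦ 0  <
P = 1, Q = 1 ↦ 1  <
P = 1, Q = 2 ↦ 1  <
P = 2, Q = 0 ↦ 0  <
P = 2, Q = 1 ↦ 1  <
P = 2, Q = 2 ↦ 0  <
So 1 of the 9 assignments meets the threshold.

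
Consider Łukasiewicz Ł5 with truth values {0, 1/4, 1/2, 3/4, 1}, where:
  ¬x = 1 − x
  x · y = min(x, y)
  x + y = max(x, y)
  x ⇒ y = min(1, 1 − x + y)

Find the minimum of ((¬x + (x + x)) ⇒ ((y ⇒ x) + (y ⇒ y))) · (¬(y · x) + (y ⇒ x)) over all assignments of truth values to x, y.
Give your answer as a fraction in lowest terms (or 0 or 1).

Take x = 1/2, y = 1:
¬x = ¬1/2 = 1/2
x + x = 1/2 + 1/2 = 1/2
¬x + (x + x) = 1/2 + 1/2 = 1/2
y ⇒ x = 1 ⇒ 1/2 = 1/2
y ⇒ y = 1 ⇒ 1 = 1
(y ⇒ x) + (y ⇒ y) = 1/2 + 1 = 1
(¬x + (x + x)) ⇒ ((y ⇒ x) + (y ⇒ y)) = 1/2 ⇒ 1 = 1
y · x = 1 · 1/2 = 1/2
¬(y · x) = ¬1/2 = 1/2
y ⇒ x = 1 ⇒ 1/2 = 1/2
¬(y · x) + (y ⇒ x) = 1/2 + 1/2 = 1/2
((¬x + (x + x)) ⇒ ((y ⇒ x) + (y ⇒ y))) · (¬(y · x) + (y ⇒ x)) = 1 · 1/2 = 1/2
No assignment yields a value below 1/2, so this is the minimum.

1/2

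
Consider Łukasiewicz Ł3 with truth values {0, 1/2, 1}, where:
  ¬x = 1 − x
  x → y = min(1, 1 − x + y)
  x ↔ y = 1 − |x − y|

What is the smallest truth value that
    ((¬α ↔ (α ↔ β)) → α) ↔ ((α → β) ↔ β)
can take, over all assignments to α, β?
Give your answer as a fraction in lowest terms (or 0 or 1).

1/2

Take α = 1/2, β = 1/2:
¬α = ¬1/2 = 1/2
α ↔ β = 1/2 ↔ 1/2 = 1
¬α ↔ (α ↔ β) = 1/2 ↔ 1 = 1/2
(¬α ↔ (α ↔ β)) → α = 1/2 → 1/2 = 1
α → β = 1/2 → 1/2 = 1
(α → β) ↔ β = 1 ↔ 1/2 = 1/2
((¬α ↔ (α ↔ β)) → α) ↔ ((α → β) ↔ β) = 1 ↔ 1/2 = 1/2
No assignment yields a value below 1/2, so this is the minimum.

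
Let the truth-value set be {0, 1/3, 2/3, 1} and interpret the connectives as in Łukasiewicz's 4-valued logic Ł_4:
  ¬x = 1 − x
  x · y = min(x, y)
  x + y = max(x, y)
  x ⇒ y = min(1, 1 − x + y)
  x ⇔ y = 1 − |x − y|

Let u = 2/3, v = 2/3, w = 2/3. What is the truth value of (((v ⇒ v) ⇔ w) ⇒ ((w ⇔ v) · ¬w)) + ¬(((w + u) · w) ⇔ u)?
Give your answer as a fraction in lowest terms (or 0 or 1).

2/3

v ⇒ v = 2/3 ⇒ 2/3 = 1
(v ⇒ v) ⇔ w = 1 ⇔ 2/3 = 2/3
w ⇔ v = 2/3 ⇔ 2/3 = 1
¬w = ¬2/3 = 1/3
(w ⇔ v) · ¬w = 1 · 1/3 = 1/3
((v ⇒ v) ⇔ w) ⇒ ((w ⇔ v) · ¬w) = 2/3 ⇒ 1/3 = 2/3
w + u = 2/3 + 2/3 = 2/3
(w + u) · w = 2/3 · 2/3 = 2/3
((w + u) · w) ⇔ u = 2/3 ⇔ 2/3 = 1
¬(((w + u) · w) ⇔ u) = ¬1 = 0
(((v ⇒ v) ⇔ w) ⇒ ((w ⇔ v) · ¬w)) + ¬(((w + u) · w) ⇔ u) = 2/3 + 0 = 2/3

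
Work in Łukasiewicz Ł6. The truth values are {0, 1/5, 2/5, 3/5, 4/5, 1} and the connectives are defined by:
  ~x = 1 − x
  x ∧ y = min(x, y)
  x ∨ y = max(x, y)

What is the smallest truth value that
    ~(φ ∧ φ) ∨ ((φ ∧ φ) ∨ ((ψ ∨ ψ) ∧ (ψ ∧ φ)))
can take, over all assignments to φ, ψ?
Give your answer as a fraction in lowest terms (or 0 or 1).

Take φ = 2/5, ψ = 0:
φ ∧ φ = 2/5 ∧ 2/5 = 2/5
~(φ ∧ φ) = ~2/5 = 3/5
φ ∧ φ = 2/5 ∧ 2/5 = 2/5
ψ ∨ ψ = 0 ∨ 0 = 0
ψ ∧ φ = 0 ∧ 2/5 = 0
(ψ ∨ ψ) ∧ (ψ ∧ φ) = 0 ∧ 0 = 0
(φ ∧ φ) ∨ ((ψ ∨ ψ) ∧ (ψ ∧ φ)) = 2/5 ∨ 0 = 2/5
~(φ ∧ φ) ∨ ((φ ∧ φ) ∨ ((ψ ∨ ψ) ∧ (ψ ∧ φ))) = 3/5 ∨ 2/5 = 3/5
No assignment yields a value below 3/5, so this is the minimum.

3/5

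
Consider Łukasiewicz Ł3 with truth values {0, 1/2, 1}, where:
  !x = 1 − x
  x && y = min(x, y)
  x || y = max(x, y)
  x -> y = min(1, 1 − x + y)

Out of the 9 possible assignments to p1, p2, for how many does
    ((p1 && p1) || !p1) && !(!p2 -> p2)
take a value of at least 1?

2

p1 = 0, p2 = 0 ↦ 1  ≥
p1 = 0, p2 = 1/2 ↦ 0  <
p1 = 0, p2 = 1 ↦ 0  <
p1 = 1/2, p2 = 0 ↦ 1/2  <
p1 = 1/2, p2 = 1/2 ↦ 0  <
p1 = 1/2, p2 = 1 ↦ 0  <
p1 = 1, p2 = 0 ↦ 1  ≥
p1 = 1, p2 = 1/2 ↦ 0  <
p1 = 1, p2 = 1 ↦ 0  <
So 2 of the 9 assignments meet the threshold.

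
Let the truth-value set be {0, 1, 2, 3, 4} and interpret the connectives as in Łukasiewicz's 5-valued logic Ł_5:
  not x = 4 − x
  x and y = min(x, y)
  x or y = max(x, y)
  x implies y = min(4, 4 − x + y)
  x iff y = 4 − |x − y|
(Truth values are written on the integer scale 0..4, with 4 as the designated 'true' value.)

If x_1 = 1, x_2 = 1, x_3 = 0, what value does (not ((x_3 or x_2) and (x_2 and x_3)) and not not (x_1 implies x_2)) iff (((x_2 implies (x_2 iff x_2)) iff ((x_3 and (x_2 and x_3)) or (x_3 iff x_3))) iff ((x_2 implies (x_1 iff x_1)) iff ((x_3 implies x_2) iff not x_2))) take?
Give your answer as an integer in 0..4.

3

x_3 or x_2 = 0 or 1 = 1
x_2 and x_3 = 1 and 0 = 0
(x_3 or x_2) and (x_2 and x_3) = 1 and 0 = 0
not ((x_3 or x_2) and (x_2 and x_3)) = not 0 = 4
x_1 implies x_2 = 1 implies 1 = 4
not (x_1 implies x_2) = not 4 = 0
not not (x_1 implies x_2) = not 0 = 4
not ((x_3 or x_2) and (x_2 and x_3)) and not not (x_1 implies x_2) = 4 and 4 = 4
x_2 iff x_2 = 1 iff 1 = 4
x_2 implies (x_2 iff x_2) = 1 implies 4 = 4
x_2 and x_3 = 1 and 0 = 0
x_3 and (x_2 and x_3) = 0 and 0 = 0
x_3 iff x_3 = 0 iff 0 = 4
(x_3 and (x_2 and x_3)) or (x_3 iff x_3) = 0 or 4 = 4
(x_2 implies (x_2 iff x_2)) iff ((x_3 and (x_2 and x_3)) or (x_3 iff x_3)) = 4 iff 4 = 4
x_1 iff x_1 = 1 iff 1 = 4
x_2 implies (x_1 iff x_1) = 1 implies 4 = 4
x_3 implies x_2 = 0 implies 1 = 4
not x_2 = not 1 = 3
(x_3 implies x_2) iff not x_2 = 4 iff 3 = 3
(x_2 implies (x_1 iff x_1)) iff ((x_3 implies x_2) iff not x_2) = 4 iff 3 = 3
((x_2 implies (x_2 iff x_2)) iff ((x_3 and (x_2 and x_3)) or (x_3 iff x_3))) iff ((x_2 implies (x_1 iff x_1)) iff ((x_3 implies x_2) iff not x_2)) = 4 iff 3 = 3
(not ((x_3 or x_2) and (x_2 and x_3)) and not not (x_1 implies x_2)) iff (((x_2 implies (x_2 iff x_2)) iff ((x_3 and (x_2 and x_3)) or (x_3 iff x_3))) iff ((x_2 implies (x_1 iff x_1)) iff ((x_3 implies x_2) iff not x_2))) = 4 iff 3 = 3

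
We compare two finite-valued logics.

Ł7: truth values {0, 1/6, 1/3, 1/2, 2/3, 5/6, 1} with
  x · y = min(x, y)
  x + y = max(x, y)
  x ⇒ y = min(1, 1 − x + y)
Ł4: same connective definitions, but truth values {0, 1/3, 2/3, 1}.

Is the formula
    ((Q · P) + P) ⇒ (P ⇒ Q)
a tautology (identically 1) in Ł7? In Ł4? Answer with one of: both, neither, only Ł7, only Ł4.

In Ł7: at P = 2/3, Q = 0 the value is 2/3 — not a tautology.
In Ł4: at P = 2/3, Q = 0 the value is 2/3 — not a tautology.

neither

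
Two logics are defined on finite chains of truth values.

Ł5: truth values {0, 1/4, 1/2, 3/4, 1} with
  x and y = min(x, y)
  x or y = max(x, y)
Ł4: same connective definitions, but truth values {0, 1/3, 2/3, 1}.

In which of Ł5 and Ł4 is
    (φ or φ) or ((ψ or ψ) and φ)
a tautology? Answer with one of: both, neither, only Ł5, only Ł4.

neither

In Ł5: at φ = 0, ψ = 0 the value is 0 — not a tautology.
In Ł4: at φ = 0, ψ = 0 the value is 0 — not a tautology.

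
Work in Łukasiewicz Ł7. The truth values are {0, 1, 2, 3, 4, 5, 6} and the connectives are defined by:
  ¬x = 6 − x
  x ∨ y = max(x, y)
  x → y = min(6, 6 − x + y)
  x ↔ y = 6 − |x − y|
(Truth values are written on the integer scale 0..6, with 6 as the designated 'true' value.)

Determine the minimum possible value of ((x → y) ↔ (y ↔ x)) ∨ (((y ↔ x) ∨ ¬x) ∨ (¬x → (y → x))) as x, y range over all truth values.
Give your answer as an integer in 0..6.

4

Take x = 2, y = 6:
x → y = 2 → 6 = 6
y ↔ x = 6 ↔ 2 = 2
(x → y) ↔ (y ↔ x) = 6 ↔ 2 = 2
y ↔ x = 6 ↔ 2 = 2
¬x = ¬2 = 4
(y ↔ x) ∨ ¬x = 2 ∨ 4 = 4
¬x = ¬2 = 4
y → x = 6 → 2 = 2
¬x → (y → x) = 4 → 2 = 4
((y ↔ x) ∨ ¬x) ∨ (¬x → (y → x)) = 4 ∨ 4 = 4
((x → y) ↔ (y ↔ x)) ∨ (((y ↔ x) ∨ ¬x) ∨ (¬x → (y → x))) = 2 ∨ 4 = 4
No assignment yields a value below 4, so this is the minimum.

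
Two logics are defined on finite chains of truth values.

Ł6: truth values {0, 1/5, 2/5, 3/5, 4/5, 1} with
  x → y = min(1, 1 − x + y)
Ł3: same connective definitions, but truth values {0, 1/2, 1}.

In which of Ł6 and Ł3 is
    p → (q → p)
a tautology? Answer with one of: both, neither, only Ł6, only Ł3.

both

In Ł6: every assignment gives 1 — tautology.
In Ł3: every assignment gives 1 — tautology.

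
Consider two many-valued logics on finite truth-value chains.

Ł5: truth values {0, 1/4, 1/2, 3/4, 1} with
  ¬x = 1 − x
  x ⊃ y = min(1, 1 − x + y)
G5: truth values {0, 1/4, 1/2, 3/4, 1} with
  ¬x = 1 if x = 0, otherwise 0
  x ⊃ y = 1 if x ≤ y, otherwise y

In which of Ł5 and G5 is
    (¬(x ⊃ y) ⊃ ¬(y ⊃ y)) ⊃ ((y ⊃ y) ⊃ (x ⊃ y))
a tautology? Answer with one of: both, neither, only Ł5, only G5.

only Ł5

In Ł5: every assignment gives 1 — tautology.
In G5: at x = 1/2, y = 1/4 the value is 1/4 — not a tautology.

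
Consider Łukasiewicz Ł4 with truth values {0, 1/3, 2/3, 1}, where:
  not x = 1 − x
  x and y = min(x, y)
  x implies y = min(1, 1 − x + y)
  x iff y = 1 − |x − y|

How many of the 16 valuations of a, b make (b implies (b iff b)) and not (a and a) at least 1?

4

a = 0, b = 0 ↦ 1  ≥
a = 0, b = 1/3 ↦ 1  ≥
a = 0, b = 2/3 ↦ 1  ≥
a = 0, b = 1 ↦ 1  ≥
a = 1/3, b = 0 ↦ 2/3  <
a = 1/3, b = 1/3 ↦ 2/3  <
a = 1/3, b = 2/3 ↦ 2/3  <
a = 1/3, b = 1 ↦ 2/3  <
a = 2/3, b = 0 ↦ 1/3  <
a = 2/3, b = 1/3 ↦ 1/3  <
a = 2/3, b = 2/3 ↦ 1/3  <
a = 2/3, b = 1 ↦ 1/3  <
a = 1, b = 0 ↦ 0  <
a = 1, b = 1/3 ↦ 0  <
a = 1, b = 2/3 ↦ 0  <
a = 1, b = 1 ↦ 0  <
So 4 of the 16 assignments meet the threshold.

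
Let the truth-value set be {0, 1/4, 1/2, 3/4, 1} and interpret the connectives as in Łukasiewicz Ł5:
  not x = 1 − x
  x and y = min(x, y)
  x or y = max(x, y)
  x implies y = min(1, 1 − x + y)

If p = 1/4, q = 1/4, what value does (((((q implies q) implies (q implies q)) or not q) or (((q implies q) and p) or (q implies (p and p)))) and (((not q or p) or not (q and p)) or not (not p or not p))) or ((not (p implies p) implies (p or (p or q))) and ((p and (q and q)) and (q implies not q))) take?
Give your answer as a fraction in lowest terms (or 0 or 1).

q implies q = 1/4 implies 1/4 = 1
q implies q = 1/4 implies 1/4 = 1
(q implies q) implies (q implies q) = 1 implies 1 = 1
not q = not 1/4 = 3/4
((q implies q) implies (q implies q)) or not q = 1 or 3/4 = 1
q implies q = 1/4 implies 1/4 = 1
(q implies q) and p = 1 and 1/4 = 1/4
p and p = 1/4 and 1/4 = 1/4
q implies (p and p) = 1/4 implies 1/4 = 1
((q implies q) and p) or (q implies (p and p)) = 1/4 or 1 = 1
(((q implies q) implies (q implies q)) or not q) or (((q implies q) and p) or (q implies (p and p))) = 1 or 1 = 1
not q = not 1/4 = 3/4
not q or p = 3/4 or 1/4 = 3/4
q and p = 1/4 and 1/4 = 1/4
not (q and p) = not 1/4 = 3/4
(not q or p) or not (q and p) = 3/4 or 3/4 = 3/4
not p = not 1/4 = 3/4
not p = not 1/4 = 3/4
not p or not p = 3/4 or 3/4 = 3/4
not (not p or not p) = not 3/4 = 1/4
((not q or p) or not (q and p)) or not (not p or not p) = 3/4 or 1/4 = 3/4
((((q implies q) implies (q implies q)) or not q) or (((q implies q) and p) or (q implies (p and p)))) and (((not q or p) or not (q and p)) or not (not p or not p)) = 1 and 3/4 = 3/4
p implies p = 1/4 implies 1/4 = 1
not (p implies p) = not 1 = 0
p or q = 1/4 or 1/4 = 1/4
p or (p or q) = 1/4 or 1/4 = 1/4
not (p implies p) implies (p or (p or q)) = 0 implies 1/4 = 1
q and q = 1/4 and 1/4 = 1/4
p and (q and q) = 1/4 and 1/4 = 1/4
not q = not 1/4 = 3/4
q implies not q = 1/4 implies 3/4 = 1
(p and (q and q)) and (q implies not q) = 1/4 and 1 = 1/4
(not (p implies p) implies (p or (p or q))) and ((p and (q and q)) and (q implies not q)) = 1 and 1/4 = 1/4
(((((q implies q) implies (q implies q)) or not q) or (((q implies q) and p) or (q implies (p and p)))) and (((not q or p) or not (q and p)) or not (not p or not p))) or ((not (p implies p) implies (p or (p or q))) and ((p and (q and q)) and (q implies not q))) = 3/4 or 1/4 = 3/4

3/4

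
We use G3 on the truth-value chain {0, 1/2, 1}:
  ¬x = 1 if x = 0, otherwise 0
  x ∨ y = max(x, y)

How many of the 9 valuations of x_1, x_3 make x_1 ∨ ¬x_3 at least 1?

x_1 = 0, x_3 = 0 ↦ 1  ≥
x_1 = 0, x_3 = 1/2 ↦ 0  <
x_1 = 0, x_3 = 1 ↦ 0  <
x_1 = 1/2, x_3 = 0 ↦ 1  ≥
x_1 = 1/2, x_3 = 1/2 ↦ 1/2  <
x_1 = 1/2, x_3 = 1 ↦ 1/2  <
x_1 = 1, x_3 = 0 ↦ 1  ≥
x_1 = 1, x_3 = 1/2 ↦ 1  ≥
x_1 = 1, x_3 = 1 ↦ 1  ≥
So 5 of the 9 assignments meet the threshold.

5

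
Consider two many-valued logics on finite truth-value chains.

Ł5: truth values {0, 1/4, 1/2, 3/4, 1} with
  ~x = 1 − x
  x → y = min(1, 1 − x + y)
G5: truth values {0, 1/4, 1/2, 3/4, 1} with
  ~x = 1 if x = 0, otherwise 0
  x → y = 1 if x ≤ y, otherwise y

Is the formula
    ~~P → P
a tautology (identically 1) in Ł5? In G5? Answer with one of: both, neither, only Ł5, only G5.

only Ł5

In Ł5: every assignment gives 1 — tautology.
In G5: at P = 1/4 the value is 1/4 — not a tautology.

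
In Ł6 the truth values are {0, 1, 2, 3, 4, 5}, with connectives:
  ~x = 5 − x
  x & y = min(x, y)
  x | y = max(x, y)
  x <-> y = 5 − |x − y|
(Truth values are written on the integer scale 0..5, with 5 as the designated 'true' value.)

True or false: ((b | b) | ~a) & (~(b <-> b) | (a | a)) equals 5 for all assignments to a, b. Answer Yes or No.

Counterexample: take a = 0, b = 0.
b | b = 0 | 0 = 0
~a = ~0 = 5
(b | b) | ~a = 0 | 5 = 5
b <-> b = 0 <-> 0 = 5
~(b <-> b) = ~5 = 0
a | a = 0 | 0 = 0
~(b <-> b) | (a | a) = 0 | 0 = 0
((b | b) | ~a) & (~(b <-> b) | (a | a)) = 5 & 0 = 0
This gives 0 ≠ 5.

No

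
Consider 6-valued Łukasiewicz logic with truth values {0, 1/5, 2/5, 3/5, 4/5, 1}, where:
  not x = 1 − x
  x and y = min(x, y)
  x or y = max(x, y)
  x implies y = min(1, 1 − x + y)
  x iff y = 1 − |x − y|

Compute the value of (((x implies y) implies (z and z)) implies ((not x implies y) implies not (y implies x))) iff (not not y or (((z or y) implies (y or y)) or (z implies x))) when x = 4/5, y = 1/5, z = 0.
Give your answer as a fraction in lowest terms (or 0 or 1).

x implies y = 4/5 implies 1/5 = 2/5
z and z = 0 and 0 = 0
(x implies y) implies (z and z) = 2/5 implies 0 = 3/5
not x = not 4/5 = 1/5
not x implies y = 1/5 implies 1/5 = 1
y implies x = 1/5 implies 4/5 = 1
not (y implies x) = not 1 = 0
(not x implies y) implies not (y implies x) = 1 implies 0 = 0
((x implies y) implies (z and z)) implies ((not x implies y) implies not (y implies x)) = 3/5 implies 0 = 2/5
not y = not 1/5 = 4/5
not not y = not 4/5 = 1/5
z or y = 0 or 1/5 = 1/5
y or y = 1/5 or 1/5 = 1/5
(z or y) implies (y or y) = 1/5 implies 1/5 = 1
z implies x = 0 implies 4/5 = 1
((z or y) implies (y or y)) or (z implies x) = 1 or 1 = 1
not not y or (((z or y) implies (y or y)) or (z implies x)) = 1/5 or 1 = 1
(((x implies y) implies (z and z)) implies ((not x implies y) implies not (y implies x))) iff (not not y or (((z or y) implies (y or y)) or (z implies x))) = 2/5 iff 1 = 2/5

2/5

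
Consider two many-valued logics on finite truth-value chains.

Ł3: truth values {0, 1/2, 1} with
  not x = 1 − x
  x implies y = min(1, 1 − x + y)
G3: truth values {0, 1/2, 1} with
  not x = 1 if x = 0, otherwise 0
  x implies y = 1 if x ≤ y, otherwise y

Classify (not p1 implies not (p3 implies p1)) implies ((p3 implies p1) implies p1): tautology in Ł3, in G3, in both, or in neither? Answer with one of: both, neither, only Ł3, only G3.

only Ł3

In Ł3: every assignment gives 1 — tautology.
In G3: at p1 = 1/2, p3 = 0 the value is 1/2 — not a tautology.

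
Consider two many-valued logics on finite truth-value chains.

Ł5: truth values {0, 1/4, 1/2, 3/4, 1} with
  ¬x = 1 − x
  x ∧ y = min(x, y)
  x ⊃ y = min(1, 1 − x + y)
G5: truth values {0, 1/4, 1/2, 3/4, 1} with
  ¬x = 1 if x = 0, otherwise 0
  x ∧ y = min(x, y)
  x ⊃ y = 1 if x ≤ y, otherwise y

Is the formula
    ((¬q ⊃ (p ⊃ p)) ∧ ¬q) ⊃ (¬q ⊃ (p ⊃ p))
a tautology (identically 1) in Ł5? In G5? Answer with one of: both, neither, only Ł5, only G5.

In Ł5: every assignment gives 1 — tautology.
In G5: every assignment gives 1 — tautology.

both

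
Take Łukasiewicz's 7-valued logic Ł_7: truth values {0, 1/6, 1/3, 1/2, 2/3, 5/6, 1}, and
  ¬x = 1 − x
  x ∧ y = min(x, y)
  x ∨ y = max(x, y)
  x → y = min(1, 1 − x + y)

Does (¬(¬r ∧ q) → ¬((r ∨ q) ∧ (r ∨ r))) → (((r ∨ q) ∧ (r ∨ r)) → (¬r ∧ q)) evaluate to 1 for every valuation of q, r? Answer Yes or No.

At q = 5/6, r = 5/6, for instance:
¬r = ¬5/6 = 1/6
¬r ∧ q = 1/6 ∧ 5/6 = 1/6
¬(¬r ∧ q) = ¬1/6 = 5/6
r ∨ q = 5/6 ∨ 5/6 = 5/6
r ∨ r = 5/6 ∨ 5/6 = 5/6
(r ∨ q) ∧ (r ∨ r) = 5/6 ∧ 5/6 = 5/6
¬((r ∨ q) ∧ (r ∨ r)) = ¬5/6 = 1/6
¬(¬r ∧ q) → ¬((r ∨ q) ∧ (r ∨ r)) = 5/6 → 1/6 = 1/3
((r ∨ q) ∧ (r ∨ r)) → (¬r ∧ q) = 5/6 → 1/6 = 1/3
(¬(¬r ∧ q) → ¬((r ∨ q) ∧ (r ∨ r))) → (((r ∨ q) ∧ (r ∨ r)) → (¬r ∧ q)) = 1/3 → 1/3 = 1
and checking the remaining 48 assignments likewise gives ≥ 1 in every case.

Yes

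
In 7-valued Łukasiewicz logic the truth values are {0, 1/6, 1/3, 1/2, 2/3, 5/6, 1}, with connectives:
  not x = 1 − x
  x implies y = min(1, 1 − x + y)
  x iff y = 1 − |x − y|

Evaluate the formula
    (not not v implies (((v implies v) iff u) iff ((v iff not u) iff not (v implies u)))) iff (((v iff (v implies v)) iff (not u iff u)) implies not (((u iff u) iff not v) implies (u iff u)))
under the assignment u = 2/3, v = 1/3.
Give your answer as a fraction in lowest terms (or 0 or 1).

1/3

not v = not 1/3 = 2/3
not not v = not 2/3 = 1/3
v implies v = 1/3 implies 1/3 = 1
(v implies v) iff u = 1 iff 2/3 = 2/3
not u = not 2/3 = 1/3
v iff not u = 1/3 iff 1/3 = 1
v implies u = 1/3 implies 2/3 = 1
not (v implies u) = not 1 = 0
(v iff not u) iff not (v implies u) = 1 iff 0 = 0
((v implies v) iff u) iff ((v iff not u) iff not (v implies u)) = 2/3 iff 0 = 1/3
not not v implies (((v implies v) iff u) iff ((v iff not u) iff not (v implies u))) = 1/3 implies 1/3 = 1
v implies v = 1/3 implies 1/3 = 1
v iff (v implies v) = 1/3 iff 1 = 1/3
not u = not 2/3 = 1/3
not u iff u = 1/3 iff 2/3 = 2/3
(v iff (v implies v)) iff (not u iff u) = 1/3 iff 2/3 = 2/3
u iff u = 2/3 iff 2/3 = 1
not v = not 1/3 = 2/3
(u iff u) iff not v = 1 iff 2/3 = 2/3
u iff u = 2/3 iff 2/3 = 1
((u iff u) iff not v) implies (u iff u) = 2/3 implies 1 = 1
not (((u iff u) iff not v) implies (u iff u)) = not 1 = 0
((v iff (v implies v)) iff (not u iff u)) implies not (((u iff u) iff not v) implies (u iff u)) = 2/3 implies 0 = 1/3
(not not v implies (((v implies v) iff u) iff ((v iff not u) iff not (v implies u)))) iff (((v iff (v implies v)) iff (not u iff u)) implies not (((u iff u) iff not v) implies (u iff u))) = 1 iff 1/3 = 1/3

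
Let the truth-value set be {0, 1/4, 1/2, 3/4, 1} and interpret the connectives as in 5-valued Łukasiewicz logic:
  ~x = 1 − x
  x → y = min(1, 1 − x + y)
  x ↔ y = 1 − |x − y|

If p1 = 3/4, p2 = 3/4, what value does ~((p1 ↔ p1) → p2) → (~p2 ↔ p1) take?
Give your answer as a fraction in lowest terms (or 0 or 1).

1

p1 ↔ p1 = 3/4 ↔ 3/4 = 1
(p1 ↔ p1) → p2 = 1 → 3/4 = 3/4
~((p1 ↔ p1) → p2) = ~3/4 = 1/4
~p2 = ~3/4 = 1/4
~p2 ↔ p1 = 1/4 ↔ 3/4 = 1/2
~((p1 ↔ p1) → p2) → (~p2 ↔ p1) = 1/4 → 1/2 = 1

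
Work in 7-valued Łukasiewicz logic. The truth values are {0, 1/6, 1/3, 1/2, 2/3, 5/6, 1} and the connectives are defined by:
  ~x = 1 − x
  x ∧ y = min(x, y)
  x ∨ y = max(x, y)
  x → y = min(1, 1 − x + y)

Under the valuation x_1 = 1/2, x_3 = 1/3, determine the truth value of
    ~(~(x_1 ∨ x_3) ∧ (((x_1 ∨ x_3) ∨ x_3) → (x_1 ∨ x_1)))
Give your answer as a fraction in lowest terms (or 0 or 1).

x_1 ∨ x_3 = 1/2 ∨ 1/3 = 1/2
~(x_1 ∨ x_3) = ~1/2 = 1/2
x_1 ∨ x_3 = 1/2 ∨ 1/3 = 1/2
(x_1 ∨ x_3) ∨ x_3 = 1/2 ∨ 1/3 = 1/2
x_1 ∨ x_1 = 1/2 ∨ 1/2 = 1/2
((x_1 ∨ x_3) ∨ x_3) → (x_1 ∨ x_1) = 1/2 → 1/2 = 1
~(x_1 ∨ x_3) ∧ (((x_1 ∨ x_3) ∨ x_3) → (x_1 ∨ x_1)) = 1/2 ∧ 1 = 1/2
~(~(x_1 ∨ x_3) ∧ (((x_1 ∨ x_3) ∨ x_3) → (x_1 ∨ x_1))) = ~1/2 = 1/2

1/2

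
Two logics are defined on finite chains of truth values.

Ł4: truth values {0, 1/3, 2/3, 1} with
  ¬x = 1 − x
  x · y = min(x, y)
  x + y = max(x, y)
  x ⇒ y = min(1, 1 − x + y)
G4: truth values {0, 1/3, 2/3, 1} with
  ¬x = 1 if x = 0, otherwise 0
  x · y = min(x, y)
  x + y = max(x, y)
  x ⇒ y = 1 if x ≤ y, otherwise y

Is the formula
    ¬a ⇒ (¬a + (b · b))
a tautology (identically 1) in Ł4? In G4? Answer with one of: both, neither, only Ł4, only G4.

both

In Ł4: every assignment gives 1 — tautology.
In G4: every assignment gives 1 — tautology.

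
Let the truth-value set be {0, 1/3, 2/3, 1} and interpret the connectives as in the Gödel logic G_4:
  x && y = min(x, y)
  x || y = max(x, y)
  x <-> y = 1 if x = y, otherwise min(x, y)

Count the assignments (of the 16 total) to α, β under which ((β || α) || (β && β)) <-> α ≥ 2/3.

α = 0, β = 0 ↦ 1  ≥
α = 0, β = 1/3 ↦ 0  <
α = 0, β = 2/3 ↦ 0  <
α = 0, β = 1 ↦ 0  <
α = 1/3, β = 0 ↦ 1  ≥
α = 1/3, β = 1/3 ↦ 1  ≥
α = 1/3, β = 2/3 ↦ 1/3  <
α = 1/3, β = 1 ↦ 1/3  <
α = 2/3, β = 0 ↦ 1  ≥
α = 2/3, β = 1/3 ↦ 1  ≥
α = 2/3, β = 2/3 ↦ 1  ≥
α = 2/3, β = 1 ↦ 2/3  ≥
α = 1, β = 0 ↦ 1  ≥
α = 1, β = 1/3 ↦ 1  ≥
α = 1, β = 2/3 ↦ 1  ≥
α = 1, β = 1 ↦ 1  ≥
So 11 of the 16 assignments meet the threshold.

11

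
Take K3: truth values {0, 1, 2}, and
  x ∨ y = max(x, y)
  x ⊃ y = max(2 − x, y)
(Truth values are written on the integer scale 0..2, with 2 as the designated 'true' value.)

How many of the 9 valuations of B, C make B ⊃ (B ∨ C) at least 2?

B = 0, C = 0 ↦ 2  ≥
B = 0, C = 1 ↦ 2  ≥
B = 0, C = 2 ↦ 2  ≥
B = 1, C = 0 ↦ 1  <
B = 1, C = 1 ↦ 1  <
B = 1, C = 2 ↦ 2  ≥
B = 2, C = 0 ↦ 2  ≥
B = 2, C = 1 ↦ 2  ≥
B = 2, C = 2 ↦ 2  ≥
So 7 of the 9 assignments meet the threshold.

7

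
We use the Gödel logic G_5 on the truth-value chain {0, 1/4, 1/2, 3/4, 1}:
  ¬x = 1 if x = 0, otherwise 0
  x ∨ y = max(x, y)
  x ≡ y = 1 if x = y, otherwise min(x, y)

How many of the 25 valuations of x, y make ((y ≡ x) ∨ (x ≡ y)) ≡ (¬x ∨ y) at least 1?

12

value 1: 12 assignments (counts)
value 3/4: 2 assignments
value 1/2: 3 assignments
value 1/4: 4 assignments
value 0: 4 assignments
So 12 of the 25 assignments meet the threshold.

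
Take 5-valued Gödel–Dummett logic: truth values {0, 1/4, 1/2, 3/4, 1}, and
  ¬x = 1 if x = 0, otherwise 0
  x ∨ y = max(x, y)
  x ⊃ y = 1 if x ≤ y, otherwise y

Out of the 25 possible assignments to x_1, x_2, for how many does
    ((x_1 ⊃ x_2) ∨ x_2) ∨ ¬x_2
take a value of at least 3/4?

value 1: 19 assignments (counts)
value 3/4: 1 assignment (counts)
value 1/2: 2 assignments
value 1/4: 3 assignments
So 20 of the 25 assignments meet the threshold.

20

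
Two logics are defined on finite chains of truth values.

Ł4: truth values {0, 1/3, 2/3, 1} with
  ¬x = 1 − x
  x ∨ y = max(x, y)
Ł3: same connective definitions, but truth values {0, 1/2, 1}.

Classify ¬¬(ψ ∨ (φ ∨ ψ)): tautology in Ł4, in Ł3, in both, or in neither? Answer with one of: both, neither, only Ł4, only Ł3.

neither

In Ł4: at φ = 0, ψ = 0 the value is 0 — not a tautology.
In Ł3: at φ = 0, ψ = 0 the value is 0 — not a tautology.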